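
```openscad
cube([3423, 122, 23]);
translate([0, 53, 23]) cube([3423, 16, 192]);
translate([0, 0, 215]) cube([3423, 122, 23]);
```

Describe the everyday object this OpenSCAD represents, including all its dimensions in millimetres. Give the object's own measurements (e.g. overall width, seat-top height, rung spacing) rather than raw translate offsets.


An I-beam lying along x, 3423 mm long. Overall section height 238 mm. Two flanges 122 mm wide (y) and 23 mm thick, one on the floor and one at the top; a web 16 mm thick runs between them, centred on the flange width.


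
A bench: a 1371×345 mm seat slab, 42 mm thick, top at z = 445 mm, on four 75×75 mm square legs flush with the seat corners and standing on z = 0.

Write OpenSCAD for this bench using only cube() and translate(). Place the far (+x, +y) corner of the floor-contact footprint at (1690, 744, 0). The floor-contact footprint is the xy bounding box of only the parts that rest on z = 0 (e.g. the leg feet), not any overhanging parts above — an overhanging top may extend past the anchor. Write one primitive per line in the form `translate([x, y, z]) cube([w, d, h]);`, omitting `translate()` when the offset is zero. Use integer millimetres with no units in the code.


translate([319, 399, 403]) cube([1371, 345, 42]);
translate([319, 399, 0]) cube([75, 75, 403]);
translate([319, 669, 0]) cube([75, 75, 403]);
translate([1615, 399, 0]) cube([75, 75, 403]);
translate([1615, 669, 0]) cube([75, 75, 403]);


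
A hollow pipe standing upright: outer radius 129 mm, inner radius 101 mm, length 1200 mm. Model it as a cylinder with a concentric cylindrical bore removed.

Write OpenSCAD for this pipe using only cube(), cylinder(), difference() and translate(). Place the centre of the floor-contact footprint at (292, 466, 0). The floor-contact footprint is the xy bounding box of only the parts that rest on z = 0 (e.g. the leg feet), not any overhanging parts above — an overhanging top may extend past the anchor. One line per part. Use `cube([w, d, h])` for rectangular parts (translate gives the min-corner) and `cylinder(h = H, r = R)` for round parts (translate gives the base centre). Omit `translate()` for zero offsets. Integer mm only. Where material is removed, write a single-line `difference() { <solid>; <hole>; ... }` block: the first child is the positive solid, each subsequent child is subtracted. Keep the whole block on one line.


difference() { translate([292, 466, 0]) cylinder(h = 1200, r = 129); translate([292, 466, 0]) cylinder(h = 1200, r = 101); }


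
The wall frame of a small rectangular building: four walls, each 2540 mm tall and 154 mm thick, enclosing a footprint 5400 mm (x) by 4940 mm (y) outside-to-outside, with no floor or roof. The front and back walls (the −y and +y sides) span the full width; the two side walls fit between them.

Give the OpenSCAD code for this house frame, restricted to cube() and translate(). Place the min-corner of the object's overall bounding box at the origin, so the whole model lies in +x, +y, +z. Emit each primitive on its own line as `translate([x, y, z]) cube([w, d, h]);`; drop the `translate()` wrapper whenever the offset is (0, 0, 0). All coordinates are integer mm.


cube([5400, 154, 2540]);
translate([0, 4786, 0]) cube([5400, 154, 2540]);
translate([0, 154, 0]) cube([154, 4632, 2540]);
translate([5246, 154, 0]) cube([154, 4632, 2540]);


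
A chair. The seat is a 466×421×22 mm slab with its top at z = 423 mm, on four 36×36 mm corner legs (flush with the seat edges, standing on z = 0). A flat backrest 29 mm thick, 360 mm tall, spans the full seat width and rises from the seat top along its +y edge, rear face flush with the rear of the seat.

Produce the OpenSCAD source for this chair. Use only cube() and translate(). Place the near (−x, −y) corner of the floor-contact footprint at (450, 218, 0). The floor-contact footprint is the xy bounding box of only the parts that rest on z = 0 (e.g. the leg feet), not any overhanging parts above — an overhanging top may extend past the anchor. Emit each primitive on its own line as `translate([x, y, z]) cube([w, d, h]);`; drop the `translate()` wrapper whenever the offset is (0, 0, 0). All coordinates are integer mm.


translate([450, 218, 401]) cube([466, 421, 22]);
translate([450, 218, 0]) cube([36, 36, 401]);
translate([880, 218, 0]) cube([36, 36, 401]);
translate([450, 603, 0]) cube([36, 36, 401]);
translate([880, 603, 0]) cube([36, 36, 401]);
translate([450, 610, 423]) cube([466, 29, 360]);


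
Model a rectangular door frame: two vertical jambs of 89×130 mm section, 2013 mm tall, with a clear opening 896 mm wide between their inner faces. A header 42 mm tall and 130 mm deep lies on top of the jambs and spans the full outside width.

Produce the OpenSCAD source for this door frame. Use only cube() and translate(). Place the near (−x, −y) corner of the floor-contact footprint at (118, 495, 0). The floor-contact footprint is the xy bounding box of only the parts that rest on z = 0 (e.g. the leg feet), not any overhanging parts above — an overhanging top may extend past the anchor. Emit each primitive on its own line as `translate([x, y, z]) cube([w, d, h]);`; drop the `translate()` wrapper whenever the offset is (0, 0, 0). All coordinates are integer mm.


translate([118, 495, 0]) cube([89, 130, 2013]);
translate([1103, 495, 0]) cube([89, 130, 2013]);
translate([118, 495, 2013]) cube([1074, 130, 42]);


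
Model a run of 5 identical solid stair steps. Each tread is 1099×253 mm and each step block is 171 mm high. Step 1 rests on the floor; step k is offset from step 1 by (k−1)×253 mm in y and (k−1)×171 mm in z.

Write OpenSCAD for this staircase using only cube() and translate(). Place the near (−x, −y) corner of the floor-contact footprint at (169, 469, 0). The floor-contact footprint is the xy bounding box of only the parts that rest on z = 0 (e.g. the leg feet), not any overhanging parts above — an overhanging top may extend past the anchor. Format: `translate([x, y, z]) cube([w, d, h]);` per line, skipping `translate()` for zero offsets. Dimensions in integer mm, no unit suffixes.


translate([169, 469, 0]) cube([1099, 253, 171]);
translate([169, 722, 171]) cube([1099, 253, 171]);
translate([169, 975, 342]) cube([1099, 253, 171]);
translate([169, 1228, 513]) cube([1099, 253, 171]);
translate([169, 1481, 684]) cube([1099, 253, 171]);


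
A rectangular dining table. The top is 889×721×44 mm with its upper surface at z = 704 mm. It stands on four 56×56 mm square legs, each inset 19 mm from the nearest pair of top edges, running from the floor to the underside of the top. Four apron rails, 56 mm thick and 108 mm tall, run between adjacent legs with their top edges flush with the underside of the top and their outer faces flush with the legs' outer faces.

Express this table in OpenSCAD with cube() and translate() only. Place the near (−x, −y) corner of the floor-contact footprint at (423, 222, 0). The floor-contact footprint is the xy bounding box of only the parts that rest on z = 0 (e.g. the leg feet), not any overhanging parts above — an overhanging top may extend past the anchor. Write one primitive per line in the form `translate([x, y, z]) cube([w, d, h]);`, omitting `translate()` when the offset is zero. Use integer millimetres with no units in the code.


translate([404, 203, 660]) cube([889, 721, 44]);
translate([423, 222, 0]) cube([56, 56, 660]);
translate([1218, 222, 0]) cube([56, 56, 660]);
translate([423, 849, 0]) cube([56, 56, 660]);
translate([1218, 849, 0]) cube([56, 56, 660]);
translate([479, 222, 552]) cube([739, 56, 108]);
translate([479, 849, 552]) cube([739, 56, 108]);
translate([423, 278, 552]) cube([56, 571, 108]);
translate([1218, 278, 552]) cube([56, 571, 108]);


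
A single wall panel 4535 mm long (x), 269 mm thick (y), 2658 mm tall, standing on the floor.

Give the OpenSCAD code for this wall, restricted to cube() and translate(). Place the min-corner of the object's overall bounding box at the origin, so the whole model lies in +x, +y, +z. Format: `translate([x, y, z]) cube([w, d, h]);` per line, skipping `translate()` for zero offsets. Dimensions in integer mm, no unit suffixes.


cube([4535, 269, 2658]);


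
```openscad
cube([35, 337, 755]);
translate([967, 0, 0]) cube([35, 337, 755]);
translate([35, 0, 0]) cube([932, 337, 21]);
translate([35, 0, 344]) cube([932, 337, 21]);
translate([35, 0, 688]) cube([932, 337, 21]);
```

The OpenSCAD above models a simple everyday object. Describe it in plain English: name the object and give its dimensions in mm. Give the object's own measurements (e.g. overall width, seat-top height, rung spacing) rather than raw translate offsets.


An open bookshelf. Two side panels, each 35 mm thick, 337 mm deep and 755 mm tall, stand 1002 mm apart (outside-to-outside). Between them sit 3 shelves, each 21 mm thick and 337 mm deep, spanning the full gap between the sides. The bottom shelf rests on the floor (its underside at z = 0) and the clear gap between one shelf's top and the next shelf's underside is 323 mm.


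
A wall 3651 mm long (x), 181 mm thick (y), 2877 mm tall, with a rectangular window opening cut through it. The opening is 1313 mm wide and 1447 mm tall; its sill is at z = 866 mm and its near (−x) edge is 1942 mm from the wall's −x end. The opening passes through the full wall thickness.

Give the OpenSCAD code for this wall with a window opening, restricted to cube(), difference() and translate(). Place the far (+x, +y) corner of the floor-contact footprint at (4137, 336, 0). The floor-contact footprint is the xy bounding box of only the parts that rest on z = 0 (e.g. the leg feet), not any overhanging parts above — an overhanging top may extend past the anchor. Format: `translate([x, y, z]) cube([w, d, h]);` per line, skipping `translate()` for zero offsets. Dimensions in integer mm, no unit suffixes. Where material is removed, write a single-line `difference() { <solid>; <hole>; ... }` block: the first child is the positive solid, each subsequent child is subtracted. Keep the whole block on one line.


difference() { translate([486, 155, 0]) cube([3651, 181, 2877]); translate([2428, 155, 866]) cube([1313, 181, 1447]); }


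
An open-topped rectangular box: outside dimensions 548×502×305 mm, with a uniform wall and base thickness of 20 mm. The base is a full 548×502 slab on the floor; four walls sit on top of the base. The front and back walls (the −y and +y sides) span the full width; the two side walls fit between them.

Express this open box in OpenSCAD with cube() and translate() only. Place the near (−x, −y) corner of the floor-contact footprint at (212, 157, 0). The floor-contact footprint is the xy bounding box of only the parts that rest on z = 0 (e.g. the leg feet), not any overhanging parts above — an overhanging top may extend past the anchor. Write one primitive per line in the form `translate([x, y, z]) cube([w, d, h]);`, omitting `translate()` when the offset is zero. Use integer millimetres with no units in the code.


translate([212, 157, 0]) cube([548, 502, 20]);
translate([212, 157, 20]) cube([548, 20, 285]);
translate([212, 639, 20]) cube([548, 20, 285]);
translate([212, 177, 20]) cube([20, 462, 285]);
translate([740, 177, 20]) cube([20, 462, 285]);


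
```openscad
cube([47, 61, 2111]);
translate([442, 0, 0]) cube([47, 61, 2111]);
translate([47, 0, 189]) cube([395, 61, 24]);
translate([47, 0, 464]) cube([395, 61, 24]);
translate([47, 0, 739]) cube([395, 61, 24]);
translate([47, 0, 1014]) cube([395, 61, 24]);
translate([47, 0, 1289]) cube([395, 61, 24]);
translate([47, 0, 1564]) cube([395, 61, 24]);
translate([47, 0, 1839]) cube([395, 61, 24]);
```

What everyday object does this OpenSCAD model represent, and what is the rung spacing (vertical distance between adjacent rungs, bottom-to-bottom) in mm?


A ladder. The rung spacing is 275 mm.

Two tall 47×61 posts with 7 short bars between them — a ladder. Adjacent rungs sit at z = 189 and z = 464, so the spacing is 464 − 189 = 275 mm.


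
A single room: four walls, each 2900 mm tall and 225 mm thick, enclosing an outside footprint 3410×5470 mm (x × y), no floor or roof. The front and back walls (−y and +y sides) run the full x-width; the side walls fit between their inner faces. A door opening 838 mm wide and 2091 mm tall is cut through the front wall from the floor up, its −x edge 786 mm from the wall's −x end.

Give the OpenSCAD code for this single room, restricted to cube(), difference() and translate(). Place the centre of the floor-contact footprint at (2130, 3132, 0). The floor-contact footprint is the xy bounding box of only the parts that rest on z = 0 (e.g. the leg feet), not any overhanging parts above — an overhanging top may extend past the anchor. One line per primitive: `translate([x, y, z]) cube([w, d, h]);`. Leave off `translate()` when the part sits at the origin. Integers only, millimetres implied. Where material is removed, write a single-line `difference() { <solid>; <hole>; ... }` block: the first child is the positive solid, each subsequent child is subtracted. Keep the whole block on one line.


difference() { translate([425, 397, 0]) cube([3410, 225, 2900]); translate([1211, 397, 0]) cube([838, 225, 2091]); }
translate([425, 5642, 0]) cube([3410, 225, 2900]);
translate([425, 622, 0]) cube([225, 5020, 2900]);
translate([3610, 622, 0]) cube([225, 5020, 2900]);


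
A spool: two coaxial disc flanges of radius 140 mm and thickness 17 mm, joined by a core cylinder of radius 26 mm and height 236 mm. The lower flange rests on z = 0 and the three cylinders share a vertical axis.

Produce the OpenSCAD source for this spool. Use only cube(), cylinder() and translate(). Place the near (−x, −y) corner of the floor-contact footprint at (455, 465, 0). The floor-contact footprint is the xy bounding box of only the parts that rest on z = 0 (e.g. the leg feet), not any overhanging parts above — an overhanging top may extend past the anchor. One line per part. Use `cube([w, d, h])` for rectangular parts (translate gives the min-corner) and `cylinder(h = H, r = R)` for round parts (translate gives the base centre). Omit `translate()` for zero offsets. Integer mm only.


translate([595, 605, 0]) cylinder(h = 17, r = 140);
translate([595, 605, 17]) cylinder(h = 236, r = 26);
translate([595, 605, 253]) cylinder(h = 17, r = 140);


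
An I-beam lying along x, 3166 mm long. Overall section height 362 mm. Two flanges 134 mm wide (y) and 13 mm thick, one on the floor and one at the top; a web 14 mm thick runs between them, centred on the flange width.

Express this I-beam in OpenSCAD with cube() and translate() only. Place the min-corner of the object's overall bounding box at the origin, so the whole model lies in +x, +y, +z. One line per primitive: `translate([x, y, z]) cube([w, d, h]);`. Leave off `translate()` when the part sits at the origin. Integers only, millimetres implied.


cube([3166, 134, 13]);
translate([0, 60, 13]) cube([3166, 14, 336]);
translate([0, 0, 349]) cube([3166, 134, 13]);


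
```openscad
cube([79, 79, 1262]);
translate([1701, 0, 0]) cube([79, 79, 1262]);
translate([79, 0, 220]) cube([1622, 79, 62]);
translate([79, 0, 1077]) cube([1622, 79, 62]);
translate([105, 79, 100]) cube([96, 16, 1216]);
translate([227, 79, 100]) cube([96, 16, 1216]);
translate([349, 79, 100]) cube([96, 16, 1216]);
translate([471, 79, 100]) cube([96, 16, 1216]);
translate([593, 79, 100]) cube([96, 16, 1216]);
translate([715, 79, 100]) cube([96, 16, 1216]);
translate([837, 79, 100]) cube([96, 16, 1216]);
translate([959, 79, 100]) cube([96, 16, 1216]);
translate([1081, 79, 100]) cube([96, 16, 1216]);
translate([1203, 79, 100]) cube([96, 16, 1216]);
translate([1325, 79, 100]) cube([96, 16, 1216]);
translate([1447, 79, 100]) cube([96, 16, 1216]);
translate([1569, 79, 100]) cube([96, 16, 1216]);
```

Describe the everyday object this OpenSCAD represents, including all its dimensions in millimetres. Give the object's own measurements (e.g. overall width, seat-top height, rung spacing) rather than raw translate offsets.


A fence section. Two 79×79 mm posts, 1262 mm tall, stand on the floor with a clear span of 1622 mm between their inner faces. Two horizontal rails of 79×62 mm section span the gap between the posts with their undersides at z = 220 mm and z = 1077 mm, flush with the posts' −y face. 13 pickets, each 96 mm wide, 16 mm thick and 1216 mm tall, are fixed to the +y face of the rails with their bottoms at z = 100 mm, spaced across the span with a 26 mm gap after the −x post and between neighbouring pickets, with 36 mm left before the +x post.


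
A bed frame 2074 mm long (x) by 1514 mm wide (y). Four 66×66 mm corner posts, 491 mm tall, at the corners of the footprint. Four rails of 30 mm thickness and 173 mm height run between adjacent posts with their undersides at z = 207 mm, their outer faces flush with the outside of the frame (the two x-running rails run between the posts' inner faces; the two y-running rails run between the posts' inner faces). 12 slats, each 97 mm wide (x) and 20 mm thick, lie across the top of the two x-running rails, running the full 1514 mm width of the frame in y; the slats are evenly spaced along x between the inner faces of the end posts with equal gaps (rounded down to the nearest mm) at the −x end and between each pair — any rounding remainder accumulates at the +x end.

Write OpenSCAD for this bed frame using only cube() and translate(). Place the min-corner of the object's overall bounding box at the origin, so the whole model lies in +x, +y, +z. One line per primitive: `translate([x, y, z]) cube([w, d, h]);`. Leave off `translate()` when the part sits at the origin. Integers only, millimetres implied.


cube([66, 66, 491]);
translate([0, 1448, 0]) cube([66, 66, 491]);
translate([2008, 0, 0]) cube([66, 66, 491]);
translate([2008, 1448, 0]) cube([66, 66, 491]);
translate([66, 0, 207]) cube([1942, 30, 173]);
translate([66, 1484, 207]) cube([1942, 30, 173]);
translate([0, 66, 207]) cube([30, 1382, 173]);
translate([2044, 66, 207]) cube([30, 1382, 173]);
translate([125, 0, 380]) cube([97, 1514, 20]);
translate([281, 0, 380]) cube([97, 1514, 20]);
translate([437, 0, 380]) cube([97, 1514, 20]);
translate([593, 0, 380]) cube([97, 1514, 20]);
translate([749, 0, 380]) cube([97, 1514, 20]);
translate([905, 0, 380]) cube([97, 1514, 20]);
translate([1061, 0, 380]) cube([97, 1514, 20]);
translate([1217, 0, 380]) cube([97, 1514, 20]);
translate([1373, 0, 380]) cube([97, 1514, 20]);
translate([1529, 0, 380]) cube([97, 1514, 20]);
translate([1685, 0, 380]) cube([97, 1514, 20]);
translate([1841, 0, 380]) cube([97, 1514, 20]);


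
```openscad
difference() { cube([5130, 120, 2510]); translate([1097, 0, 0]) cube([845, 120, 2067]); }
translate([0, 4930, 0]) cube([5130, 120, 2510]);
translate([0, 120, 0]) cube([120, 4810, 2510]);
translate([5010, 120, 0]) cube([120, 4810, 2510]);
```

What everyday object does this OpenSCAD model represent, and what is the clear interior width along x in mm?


A single room. The interior width is 4890 mm.

Four walls enclosing a rectangle with a door in the front wall — a room. Outside width 5130 minus two 120 mm walls gives 4890 mm.


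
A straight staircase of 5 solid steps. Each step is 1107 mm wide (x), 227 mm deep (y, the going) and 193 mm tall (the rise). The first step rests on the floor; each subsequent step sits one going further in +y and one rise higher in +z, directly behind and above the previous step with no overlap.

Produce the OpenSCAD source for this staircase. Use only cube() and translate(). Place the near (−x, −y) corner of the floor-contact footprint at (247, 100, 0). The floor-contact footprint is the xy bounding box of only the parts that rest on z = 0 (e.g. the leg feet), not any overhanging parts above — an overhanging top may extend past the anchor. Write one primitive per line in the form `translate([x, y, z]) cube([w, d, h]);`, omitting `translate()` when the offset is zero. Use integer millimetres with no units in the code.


translate([247, 100, 0]) cube([1107, 227, 193]);
translate([247, 327, 193]) cube([1107, 227, 193]);
translate([247, 554, 386]) cube([1107, 227, 193]);
translate([247, 781, 579]) cube([1107, 227, 193]);
translate([247, 1008, 772]) cube([1107, 227, 193]);


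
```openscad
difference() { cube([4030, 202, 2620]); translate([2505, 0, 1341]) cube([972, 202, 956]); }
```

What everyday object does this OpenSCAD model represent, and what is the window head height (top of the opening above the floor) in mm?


A wall with a window opening. The window head height is 2297 mm.

A wall with a rectangular opening subtracted — a window. Sill at z = 1341, opening 956 mm tall, so the head is at 1341 + 956 = 2297 mm.


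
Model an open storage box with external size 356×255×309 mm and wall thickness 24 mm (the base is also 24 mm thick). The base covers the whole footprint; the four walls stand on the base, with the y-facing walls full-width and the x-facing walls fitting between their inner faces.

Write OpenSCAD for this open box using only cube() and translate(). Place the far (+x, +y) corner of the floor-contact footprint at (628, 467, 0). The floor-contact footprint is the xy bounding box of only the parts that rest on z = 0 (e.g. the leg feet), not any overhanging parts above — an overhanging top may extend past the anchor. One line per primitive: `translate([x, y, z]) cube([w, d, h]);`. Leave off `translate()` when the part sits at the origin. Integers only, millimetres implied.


translate([272, 212, 0]) cube([356, 255, 24]);
translate([272, 212, 24]) cube([356, 24, 285]);
translate([272, 443, 24]) cube([356, 24, 285]);
translate([272, 236, 24]) cube([24, 207, 285]);
translate([604, 236, 24]) cube([24, 207, 285]);


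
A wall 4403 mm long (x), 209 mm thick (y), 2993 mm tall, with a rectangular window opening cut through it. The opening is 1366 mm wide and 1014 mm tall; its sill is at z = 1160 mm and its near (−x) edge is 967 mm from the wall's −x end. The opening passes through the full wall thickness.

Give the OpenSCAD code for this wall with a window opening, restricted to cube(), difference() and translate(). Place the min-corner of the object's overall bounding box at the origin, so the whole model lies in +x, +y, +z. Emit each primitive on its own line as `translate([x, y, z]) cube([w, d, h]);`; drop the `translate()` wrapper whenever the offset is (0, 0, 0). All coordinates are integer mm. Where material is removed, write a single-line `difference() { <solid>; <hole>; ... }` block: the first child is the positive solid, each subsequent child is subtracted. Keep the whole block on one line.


difference() { cube([4403, 209, 2993]); translate([967, 0, 1160]) cube([1366, 209, 1014]); }


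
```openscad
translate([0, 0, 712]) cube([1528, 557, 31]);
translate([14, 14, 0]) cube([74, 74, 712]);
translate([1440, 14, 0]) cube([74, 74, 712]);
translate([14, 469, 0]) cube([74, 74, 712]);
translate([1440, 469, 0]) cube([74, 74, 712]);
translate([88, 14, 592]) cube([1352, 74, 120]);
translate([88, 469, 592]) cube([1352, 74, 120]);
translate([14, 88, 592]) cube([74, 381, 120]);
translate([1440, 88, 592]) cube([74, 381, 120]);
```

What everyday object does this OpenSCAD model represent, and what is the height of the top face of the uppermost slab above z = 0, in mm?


A table. The table height is 743 mm.

A 1528×557×31 slab sits at z = 712 on four 74 mm square posts — a table. The top surface is at 712 + 31 = 743 mm.


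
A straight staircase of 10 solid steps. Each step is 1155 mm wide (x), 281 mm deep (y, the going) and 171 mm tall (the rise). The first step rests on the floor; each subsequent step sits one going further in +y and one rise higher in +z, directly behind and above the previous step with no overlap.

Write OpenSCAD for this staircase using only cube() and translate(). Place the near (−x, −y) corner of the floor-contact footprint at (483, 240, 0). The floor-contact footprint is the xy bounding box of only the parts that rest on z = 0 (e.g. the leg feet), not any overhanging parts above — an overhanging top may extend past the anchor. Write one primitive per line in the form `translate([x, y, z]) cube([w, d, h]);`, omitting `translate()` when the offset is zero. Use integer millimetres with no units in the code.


translate([483, 240, 0]) cube([1155, 281, 171]);
translate([483, 521, 171]) cube([1155, 281, 171]);
translate([483, 802, 342]) cube([1155, 281, 171]);
translate([483, 1083, 513]) cube([1155, 281, 171]);
translate([483, 1364, 684]) cube([1155, 281, 171]);
translate([483, 1645, 855]) cube([1155, 281, 171]);
translate([483, 1926, 1026]) cube([1155, 281, 171]);
translate([483, 2207, 1197]) cube([1155, 281, 171]);
translate([483, 2488, 1368]) cube([1155, 281, 171]);
translate([483, 2769, 1539]) cube([1155, 281, 171]);


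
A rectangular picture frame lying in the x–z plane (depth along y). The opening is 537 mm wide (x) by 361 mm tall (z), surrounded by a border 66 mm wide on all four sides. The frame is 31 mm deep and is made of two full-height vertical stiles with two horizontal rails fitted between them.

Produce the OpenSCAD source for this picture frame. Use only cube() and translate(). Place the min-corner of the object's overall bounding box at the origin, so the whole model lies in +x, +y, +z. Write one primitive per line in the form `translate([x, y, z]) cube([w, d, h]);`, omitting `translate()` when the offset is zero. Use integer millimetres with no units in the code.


cube([66, 31, 493]);
translate([603, 0, 0]) cube([66, 31, 493]);
translate([66, 0, 0]) cube([537, 31, 66]);
translate([66, 0, 427]) cube([537, 31, 66]);


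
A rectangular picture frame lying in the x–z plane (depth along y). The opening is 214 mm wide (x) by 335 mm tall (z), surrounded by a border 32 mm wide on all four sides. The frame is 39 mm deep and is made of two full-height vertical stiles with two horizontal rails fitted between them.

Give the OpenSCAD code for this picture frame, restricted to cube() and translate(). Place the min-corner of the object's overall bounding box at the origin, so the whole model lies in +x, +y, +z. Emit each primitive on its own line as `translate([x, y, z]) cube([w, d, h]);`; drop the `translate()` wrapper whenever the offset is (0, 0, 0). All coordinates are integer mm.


cube([32, 39, 399]);
translate([246, 0, 0]) cube([32, 39, 399]);
translate([32, 0, 0]) cube([214, 39, 32]);
translate([32, 0, 367]) cube([214, 39, 32]);


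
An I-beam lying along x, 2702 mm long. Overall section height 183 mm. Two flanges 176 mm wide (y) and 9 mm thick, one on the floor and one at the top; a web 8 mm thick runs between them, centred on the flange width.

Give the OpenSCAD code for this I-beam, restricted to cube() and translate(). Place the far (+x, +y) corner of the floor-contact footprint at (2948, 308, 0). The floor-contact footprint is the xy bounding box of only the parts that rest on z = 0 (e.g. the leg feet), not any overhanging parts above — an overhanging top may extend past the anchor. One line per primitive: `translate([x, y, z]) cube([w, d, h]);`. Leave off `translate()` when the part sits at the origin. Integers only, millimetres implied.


translate([246, 132, 0]) cube([2702, 176, 9]);
translate([246, 216, 9]) cube([2702, 8, 165]);
translate([246, 132, 174]) cube([2702, 176, 9]);


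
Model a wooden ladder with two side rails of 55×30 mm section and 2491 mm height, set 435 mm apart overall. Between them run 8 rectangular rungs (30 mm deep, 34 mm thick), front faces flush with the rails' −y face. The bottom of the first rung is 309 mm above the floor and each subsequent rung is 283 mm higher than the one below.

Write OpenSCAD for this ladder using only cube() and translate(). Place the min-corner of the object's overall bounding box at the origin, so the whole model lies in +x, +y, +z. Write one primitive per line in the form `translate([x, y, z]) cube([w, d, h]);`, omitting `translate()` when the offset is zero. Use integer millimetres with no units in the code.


cube([55, 30, 2491]);
translate([380, 0, 0]) cube([55, 30, 2491]);
translate([55, 0, 309]) cube([325, 30, 34]);
translate([55, 0, 592]) cube([325, 30, 34]);
translate([55, 0, 875]) cube([325, 30, 34]);
translate([55, 0, 1158]) cube([325, 30, 34]);
translate([55, 0, 1441]) cube([325, 30, 34]);
translate([55, 0, 1724]) cube([325, 30, 34]);
translate([55, 0, 2007]) cube([325, 30, 34]);
translate([55, 0, 2290]) cube([325, 30, 34]);


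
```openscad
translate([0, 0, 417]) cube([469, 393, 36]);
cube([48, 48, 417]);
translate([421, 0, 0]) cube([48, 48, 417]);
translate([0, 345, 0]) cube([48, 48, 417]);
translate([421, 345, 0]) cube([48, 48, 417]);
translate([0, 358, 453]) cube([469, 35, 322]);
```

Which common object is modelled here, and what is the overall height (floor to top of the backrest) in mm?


A chair. The overall height is 775 mm.

A slab on four corner posts with a tall panel at the back — a chair. The seat slab sits at z = 417 with thickness 36, and the 322 mm backrest starts at the seat top, so the overall height is 417 + 36 + 322 = 775 mm.


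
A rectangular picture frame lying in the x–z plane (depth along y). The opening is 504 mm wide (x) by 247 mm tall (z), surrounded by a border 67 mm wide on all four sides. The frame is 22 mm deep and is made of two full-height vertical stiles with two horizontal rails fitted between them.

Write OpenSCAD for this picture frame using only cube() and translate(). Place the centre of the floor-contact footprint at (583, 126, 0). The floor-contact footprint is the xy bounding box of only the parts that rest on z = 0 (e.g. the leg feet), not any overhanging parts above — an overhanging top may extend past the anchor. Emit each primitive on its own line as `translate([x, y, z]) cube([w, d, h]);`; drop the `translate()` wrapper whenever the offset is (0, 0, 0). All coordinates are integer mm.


translate([264, 115, 0]) cube([67, 22, 381]);
translate([835, 115, 0]) cube([67, 22, 381]);
translate([331, 115, 0]) cube([504, 22, 67]);
translate([331, 115, 314]) cube([504, 22, 67]);


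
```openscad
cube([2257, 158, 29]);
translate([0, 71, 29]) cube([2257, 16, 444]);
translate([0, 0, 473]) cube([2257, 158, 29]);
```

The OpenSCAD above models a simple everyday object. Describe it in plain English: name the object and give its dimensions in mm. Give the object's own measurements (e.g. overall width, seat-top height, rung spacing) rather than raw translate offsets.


An I-beam lying along x, 2257 mm long. Overall section height 502 mm. Two flanges 158 mm wide (y) and 29 mm thick, one on the floor and one at the top; a web 16 mm thick runs between them, centred on the flange width.


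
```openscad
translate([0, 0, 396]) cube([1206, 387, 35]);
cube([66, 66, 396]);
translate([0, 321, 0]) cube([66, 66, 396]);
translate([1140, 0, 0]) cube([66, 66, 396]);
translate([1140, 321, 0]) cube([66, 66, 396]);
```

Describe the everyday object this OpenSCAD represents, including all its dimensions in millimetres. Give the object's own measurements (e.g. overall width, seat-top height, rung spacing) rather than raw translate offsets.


A long wooden bench with a 1206 mm (x) × 387 mm (y) seat, 35 mm thick, its top surface 431 mm above the floor. Four 66 mm square legs at the seat corners, flush with the edges, run from z = 0 to the seat underside.


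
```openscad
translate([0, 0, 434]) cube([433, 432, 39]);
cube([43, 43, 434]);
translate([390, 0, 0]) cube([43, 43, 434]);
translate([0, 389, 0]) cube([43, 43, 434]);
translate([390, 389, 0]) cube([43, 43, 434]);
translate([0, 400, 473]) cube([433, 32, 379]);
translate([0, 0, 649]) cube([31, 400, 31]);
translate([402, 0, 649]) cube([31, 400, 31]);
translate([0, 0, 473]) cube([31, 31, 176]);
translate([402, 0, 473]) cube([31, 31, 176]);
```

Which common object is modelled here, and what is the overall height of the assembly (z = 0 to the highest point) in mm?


A chair. The overall height is 852 mm.

A slab on four corner posts with a tall panel at the back — a chair. The seat slab sits at z = 434 with thickness 39, and the 379 mm backrest starts at the seat top, so the overall height is 434 + 39 + 379 = 852 mm.


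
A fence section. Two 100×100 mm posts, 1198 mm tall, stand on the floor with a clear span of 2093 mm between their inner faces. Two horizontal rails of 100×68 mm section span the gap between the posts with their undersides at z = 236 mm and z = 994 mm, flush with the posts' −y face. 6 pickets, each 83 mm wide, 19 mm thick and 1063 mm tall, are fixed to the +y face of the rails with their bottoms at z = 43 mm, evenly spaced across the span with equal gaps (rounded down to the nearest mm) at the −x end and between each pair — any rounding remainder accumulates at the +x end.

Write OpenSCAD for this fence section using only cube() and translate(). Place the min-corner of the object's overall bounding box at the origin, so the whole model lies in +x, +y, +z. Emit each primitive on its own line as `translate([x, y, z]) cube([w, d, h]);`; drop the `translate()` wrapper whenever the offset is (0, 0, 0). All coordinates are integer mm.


cube([100, 100, 1198]);
translate([2193, 0, 0]) cube([100, 100, 1198]);
translate([100, 0, 236]) cube([2093, 100, 68]);
translate([100, 0, 994]) cube([2093, 100, 68]);
translate([327, 100, 43]) cube([83, 19, 1063]);
translate([637, 100, 43]) cube([83, 19, 1063]);
translate([947, 100, 43]) cube([83, 19, 1063]);
translate([1257, 100, 43]) cube([83, 19, 1063]);
translate([1567, 100, 43]) cube([83, 19, 1063]);
translate([1877, 100, 43]) cube([83, 19, 1063]);


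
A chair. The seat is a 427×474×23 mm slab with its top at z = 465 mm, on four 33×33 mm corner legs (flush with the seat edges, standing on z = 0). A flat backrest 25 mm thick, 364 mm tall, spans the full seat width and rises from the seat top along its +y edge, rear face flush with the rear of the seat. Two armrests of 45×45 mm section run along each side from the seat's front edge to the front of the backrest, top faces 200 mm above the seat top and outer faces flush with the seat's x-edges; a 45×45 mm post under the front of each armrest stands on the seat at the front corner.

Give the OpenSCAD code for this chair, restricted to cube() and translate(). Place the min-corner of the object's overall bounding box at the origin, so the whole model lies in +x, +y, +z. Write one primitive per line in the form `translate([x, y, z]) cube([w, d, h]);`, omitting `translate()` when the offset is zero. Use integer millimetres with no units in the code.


translate([0, 0, 442]) cube([427, 474, 23]);
cube([33, 33, 442]);
translate([394, 0, 0]) cube([33, 33, 442]);
translate([0, 441, 0]) cube([33, 33, 442]);
translate([394, 441, 0]) cube([33, 33, 442]);
translate([0, 449, 465]) cube([427, 25, 364]);
translate([0, 0, 620]) cube([45, 449, 45]);
translate([382, 0, 620]) cube([45, 449, 45]);
translate([0, 0, 465]) cube([45, 45, 155]);
translate([382, 0, 465]) cube([45, 45, 155]);


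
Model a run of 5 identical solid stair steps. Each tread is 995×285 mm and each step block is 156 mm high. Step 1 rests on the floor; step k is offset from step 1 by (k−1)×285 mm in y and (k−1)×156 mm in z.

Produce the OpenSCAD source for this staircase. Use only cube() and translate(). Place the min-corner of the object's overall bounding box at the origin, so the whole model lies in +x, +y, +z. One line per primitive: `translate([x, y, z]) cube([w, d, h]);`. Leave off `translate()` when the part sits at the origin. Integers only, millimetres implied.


cube([995, 285, 156]);
translate([0, 285, 156]) cube([995, 285, 156]);
translate([0, 570, 312]) cube([995, 285, 156]);
translate([0, 855, 468]) cube([995, 285, 156]);
translate([0, 1140, 624]) cube([995, 285, 156]);


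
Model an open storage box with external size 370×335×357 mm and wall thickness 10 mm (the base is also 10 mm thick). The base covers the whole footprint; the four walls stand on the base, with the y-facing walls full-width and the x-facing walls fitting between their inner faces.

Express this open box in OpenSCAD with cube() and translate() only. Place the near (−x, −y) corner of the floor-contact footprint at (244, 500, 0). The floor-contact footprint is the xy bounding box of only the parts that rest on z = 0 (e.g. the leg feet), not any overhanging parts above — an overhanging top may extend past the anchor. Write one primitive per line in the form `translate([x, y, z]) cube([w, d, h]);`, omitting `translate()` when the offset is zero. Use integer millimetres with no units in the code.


translate([244, 500, 0]) cube([370, 335, 10]);
translate([244, 500, 10]) cube([370, 10, 347]);
translate([244, 825, 10]) cube([370, 10, 347]);
translate([244, 510, 10]) cube([10, 315, 347]);
translate([604, 510, 10]) cube([10, 315, 347]);


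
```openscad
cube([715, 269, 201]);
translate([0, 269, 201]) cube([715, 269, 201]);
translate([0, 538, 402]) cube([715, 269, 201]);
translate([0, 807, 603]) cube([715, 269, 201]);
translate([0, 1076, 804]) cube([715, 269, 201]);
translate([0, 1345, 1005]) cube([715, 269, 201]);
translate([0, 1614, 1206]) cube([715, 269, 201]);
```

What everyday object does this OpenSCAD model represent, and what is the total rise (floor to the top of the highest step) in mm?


A staircase. The total rise is 1407 mm.

7 identical blocks, each offset up and back from the previous — a staircase. Each step is 201 mm tall and there are 7 of them, so the total rise is 7 × 201 = 1407 mm.


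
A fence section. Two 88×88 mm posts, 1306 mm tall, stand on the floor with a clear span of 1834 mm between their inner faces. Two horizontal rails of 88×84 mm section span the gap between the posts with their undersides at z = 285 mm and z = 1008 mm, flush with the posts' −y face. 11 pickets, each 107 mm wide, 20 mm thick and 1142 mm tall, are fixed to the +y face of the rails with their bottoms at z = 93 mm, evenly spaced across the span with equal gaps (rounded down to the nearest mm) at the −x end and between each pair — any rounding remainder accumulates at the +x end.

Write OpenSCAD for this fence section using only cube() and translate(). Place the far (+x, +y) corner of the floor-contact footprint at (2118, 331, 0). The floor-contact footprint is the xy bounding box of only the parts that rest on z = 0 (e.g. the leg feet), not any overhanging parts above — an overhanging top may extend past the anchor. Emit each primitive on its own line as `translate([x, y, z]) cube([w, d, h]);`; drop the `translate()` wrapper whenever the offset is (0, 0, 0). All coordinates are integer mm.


translate([108, 243, 0]) cube([88, 88, 1306]);
translate([2030, 243, 0]) cube([88, 88, 1306]);
translate([196, 243, 285]) cube([1834, 88, 84]);
translate([196, 243, 1008]) cube([1834, 88, 84]);
translate([250, 331, 93]) cube([107, 20, 1142]);
translate([411, 331, 93]) cube([107, 20, 1142]);
translate([572, 331, 93]) cube([107, 20, 1142]);
translate([733, 331, 93]) cube([107, 20, 1142]);
translate([894, 331, 93]) cube([107, 20, 1142]);
translate([1055, 331, 93]) cube([107, 20, 1142]);
translate([1216, 331, 93]) cube([107, 20, 1142]);
translate([1377, 331, 93]) cube([107, 20, 1142]);
translate([1538, 331, 93]) cube([107, 20, 1142]);
translate([1699, 331, 93]) cube([107, 20, 1142]);
translate([1860, 331, 93]) cube([107, 20, 1142]);


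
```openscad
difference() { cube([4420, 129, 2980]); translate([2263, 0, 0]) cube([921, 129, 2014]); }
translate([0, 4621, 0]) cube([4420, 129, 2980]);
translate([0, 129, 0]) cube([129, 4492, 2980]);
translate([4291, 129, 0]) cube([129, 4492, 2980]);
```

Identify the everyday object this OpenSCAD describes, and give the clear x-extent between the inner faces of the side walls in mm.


A single room. The interior width is 4162 mm.

Four walls enclosing a rectangle with a door in the front wall — a room. Outside width 4420 minus two 129 mm walls gives 4162 mm.


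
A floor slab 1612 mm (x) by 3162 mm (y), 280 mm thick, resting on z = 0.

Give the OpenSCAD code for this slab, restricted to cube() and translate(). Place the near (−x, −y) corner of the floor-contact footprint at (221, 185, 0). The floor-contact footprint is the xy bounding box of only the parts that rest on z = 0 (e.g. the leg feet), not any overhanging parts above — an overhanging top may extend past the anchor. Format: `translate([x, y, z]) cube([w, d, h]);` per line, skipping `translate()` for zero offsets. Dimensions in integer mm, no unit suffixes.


translate([221, 185, 0]) cube([1612, 3162, 280]);
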